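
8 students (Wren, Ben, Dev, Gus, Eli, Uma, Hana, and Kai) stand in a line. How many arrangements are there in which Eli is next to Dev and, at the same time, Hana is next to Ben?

Treat {Eli,Dev} as one block (2 orders) and {Hana,Ben} as another (2 orders).
That leaves 6 units to arrange: 2 × 2 × 6! = 4 × 720 = 2880.

2880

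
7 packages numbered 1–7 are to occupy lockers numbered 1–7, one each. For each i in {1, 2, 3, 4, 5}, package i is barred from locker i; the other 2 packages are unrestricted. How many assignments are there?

Let Aᵢ (for 1 ≤ i ≤ 5) be the placements that put package i in its forbidden locker. Any j of these fix j positions, leaving (7−j)! ways to fill the rest, and there are C(5,j) ways to pick which j.
By inclusion–exclusion, the number of valid placements is Σ_{j=0}^{5} (−1)^j C(5,j)·(7−j)!.
Computing: 5040 − 3600 + 1200 − 240 + 30 − 2 = 2428.

2428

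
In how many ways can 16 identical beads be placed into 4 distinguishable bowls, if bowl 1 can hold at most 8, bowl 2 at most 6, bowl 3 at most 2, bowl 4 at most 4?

Ignoring the caps, the number of non-negative solutions to x_1+…+x_4 = 16 is C(19,3) = 969.
Subtract solutions that violate a single cap (substitute x_i' = x_i − (cap_i+1)): x_1 ≥ 9 gives C(10,3) = 120; x_2 ≥ 7 gives C(12,3) = 220; x_3 ≥ 3 gives C(16,3) = 560; x_4 ≥ 5 gives C(14,3) = 364. Together 1264.
Add back pairs where two caps are both exceeded: 1 + 35 + 10 + 84 + 35 + 165 = 330.
Subtract triples: 0 + 0 + 0 + 4 = 4.
By inclusion–exclusion the count is 969 − 1264 + 330 − 4 = 31.

31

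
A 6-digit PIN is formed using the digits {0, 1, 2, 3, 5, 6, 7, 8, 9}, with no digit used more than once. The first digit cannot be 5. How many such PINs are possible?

The first digit has 9−1 = 8 choices (anything except 5).
The remaining 5 digits are filled from the other 8 symbols without repetition: 8 × 7 × 6 × 5 × 4 = 6720.
Total: 8 × 6720 = 53760.

53760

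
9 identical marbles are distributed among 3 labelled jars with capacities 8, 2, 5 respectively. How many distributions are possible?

17

By stars and bars, unrestricted non-negative solutions to x_1+…+x_3 = 9 number C(9+2,2) = 55.
Subtract solutions that violate a single cap (substitute x_i' = x_i − (cap_i+1)): x_1 ≥ 9 gives C(2,2) = 1; x_2 ≥ 3 gives C(8,2) = 28; x_3 ≥ 6 gives C(5,2) = 10. Together 39.
Add back pairs where two caps are both exceeded: 0 + 0 + 1 = 1.
By inclusion–exclusion the count is 55 − 39 + 1 = 17.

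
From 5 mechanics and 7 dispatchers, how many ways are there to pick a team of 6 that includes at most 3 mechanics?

812

Split by how many mechanics are chosen (0 through 3).
Sum: C(5,0)·C(7,6) + C(5,1)·C(7,5) + C(5,2)·C(7,4) + C(5,3)·C(7,3) = 7 + 105 + 350 + 350 = 812.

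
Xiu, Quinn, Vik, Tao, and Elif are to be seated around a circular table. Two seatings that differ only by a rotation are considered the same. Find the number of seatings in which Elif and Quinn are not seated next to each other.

12

Without the restriction there are (4)! = 24 seatings.
Those with Elif next to Quinn: fuse the pair into one unit and seat 4 units around a circle — 2·(3)! = 12.
Subtracting, 24 − 12 = 12.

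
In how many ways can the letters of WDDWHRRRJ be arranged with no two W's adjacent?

There are 9!/(3!·2!·2!) = 15120 arrangements of WDDWHRRRJ in total.
Arrangements with the W's together: treat WW as one letter, giving (8)!/(3!·2!) = 3360.
Subtracting, 15120 − 3360 = 11760 arrangements keep the W's apart.

11760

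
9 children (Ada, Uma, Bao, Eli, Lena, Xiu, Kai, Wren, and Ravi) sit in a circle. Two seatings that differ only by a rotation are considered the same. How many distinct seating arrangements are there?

Around a circle, 9 distinct people have 9!/9 = (8)! = 40320 rotationally distinct seatings.

40320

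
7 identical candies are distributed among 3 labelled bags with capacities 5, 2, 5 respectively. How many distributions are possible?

Ignoring the caps, the number of non-negative solutions to x_1+…+x_3 = 7 is C(9,2) = 36.
Subtract solutions that violate a single cap (substitute x_i' = x_i − (cap_i+1)): x_1 ≥ 6 gives C(3,2) = 3; x_2 ≥ 3 gives C(6,2) = 15; x_3 ≥ 6 gives C(3,2) = 3. Together 21.
No two caps can be exceeded simultaneously, so the pair terms are all 0.
By inclusion–exclusion the count is 36 − 21 + 0 = 15.

15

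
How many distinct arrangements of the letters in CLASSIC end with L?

Fix L in the last position and arrange the remaining 6 letters.
Those 6 letters have C appearing twice and S appearing twice, giving (6)!/(2!·2!) = 180.

180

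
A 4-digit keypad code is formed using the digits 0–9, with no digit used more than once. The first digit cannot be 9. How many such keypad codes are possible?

4536

The first digit has 10−1 = 9 choices (anything except 9).
The remaining 3 digits are filled from the other 9 symbols without repetition: 9 × 8 × 7 = 504.
Total: 9 × 504 = 4536.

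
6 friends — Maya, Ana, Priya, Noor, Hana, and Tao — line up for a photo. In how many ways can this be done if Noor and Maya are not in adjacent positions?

480

There are 6! = 720 arrangements in all. If Noor and Maya are adjacent, merging them into one block gives 2·(5)! = 240 arrangements.
Complementary counting: 720 − 240 = 480.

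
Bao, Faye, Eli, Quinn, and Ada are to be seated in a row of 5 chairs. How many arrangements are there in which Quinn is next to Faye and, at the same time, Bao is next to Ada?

24

Treat {Quinn,Faye} as one block (2 orders) and {Bao,Ada} as another (2 orders).
That leaves 3 units to arrange: 2 × 2 × 3! = 4 × 6 = 24.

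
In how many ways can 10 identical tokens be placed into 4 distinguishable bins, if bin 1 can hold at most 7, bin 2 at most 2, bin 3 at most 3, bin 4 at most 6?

73

Without the upper bounds there are C(13,3) = 286 ways to split 10 among 4 bins.
Subtract solutions that violate a single cap (substitute x_i' = x_i − (cap_i+1)): x_1 ≥ 8 gives C(5,3) = 10; x_2 ≥ 3 gives C(10,3) = 120; x_3 ≥ 4 gives C(9,3) = 84; x_4 ≥ 7 gives C(6,3) = 20. Together 234.
Add back pairs where two caps are both exceeded: 0 + 0 + 0 + 20 + 1 + 0 = 21.
By inclusion–exclusion the count is 286 − 234 + 21 = 73.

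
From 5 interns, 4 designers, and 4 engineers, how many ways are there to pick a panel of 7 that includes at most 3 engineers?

Split by how many engineers are chosen (0 through 3).
Sum: C(4,0)·C(9,7) + C(4,1)·C(9,6) + C(4,2)·C(9,5) + C(4,3)·C(9,4) = 36 + 336 + 756 + 504 = 1632.

1632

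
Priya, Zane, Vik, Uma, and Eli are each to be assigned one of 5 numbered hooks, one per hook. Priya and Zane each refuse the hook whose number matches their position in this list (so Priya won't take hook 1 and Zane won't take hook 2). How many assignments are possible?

78

Let Aᵢ (for i ∈ {1, 2}) be the placements that put person i in their forbidden hook. Any j of these fix j positions, leaving (5−j)! ways to fill the rest, and there are C(2,j) ways to pick which j.
By inclusion–exclusion, the number of valid placements is Σ_{j=0}^{2} (−1)^j C(2,j)·(5−j)!.
Computing: 120 − 48 + 6 = 78.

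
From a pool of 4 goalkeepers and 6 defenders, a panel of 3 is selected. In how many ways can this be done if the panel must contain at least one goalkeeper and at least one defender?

Total 3-person selections from all 10: C(10,3) = 120.
Subtract selections that omit an entire group: no goalkeepers → C(6,3) = 20; no defenders → C(4,3) = 4.
Both groups omitted at once is impossible, so 120 − 24 = 96.

96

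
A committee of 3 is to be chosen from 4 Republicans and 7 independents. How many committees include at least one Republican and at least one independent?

Total 3-person selections from all 11: C(11,3) = 165.
Selections missing a whole group: no Republicans → C(7,3) = 35; no independents → C(4,3) = 4.
Both groups omitted at once is impossible, so 165 − 39 = 126.

126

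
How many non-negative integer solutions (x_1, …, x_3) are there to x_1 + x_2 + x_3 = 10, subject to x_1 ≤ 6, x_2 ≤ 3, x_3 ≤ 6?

Ignoring the caps, the number of non-negative solutions to x_1+…+x_3 = 10 is C(12,2) = 66.
Subtract solutions that violate a single cap (substitute x_i' = x_i − (cap_i+1)): x_1 ≥ 7 gives C(5,2) = 10; x_2 ≥ 4 gives C(8,2) = 28; x_3 ≥ 7 gives C(5,2) = 10. Together 48.
No two caps can be exceeded simultaneously, so the pair terms are all 0.
By inclusion–exclusion the count is 66 − 48 + 0 = 18.

18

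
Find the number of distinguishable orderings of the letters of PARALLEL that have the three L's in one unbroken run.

360

Treat the 3 copies of L as a single block. The multiset to arrange is then {LLL, A, A, E, P, R}, 6 items in all.
That gives (6)!/(2!) = 360 arrangements.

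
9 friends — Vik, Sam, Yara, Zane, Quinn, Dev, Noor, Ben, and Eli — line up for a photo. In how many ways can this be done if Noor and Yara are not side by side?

There are 9! = 362880 arrangements in all. If Noor and Yara are adjacent, merging them into one block gives 2·(8)! = 80640 arrangements.
So 362880 − 80640 = 282240 arrangements keep them apart.

282240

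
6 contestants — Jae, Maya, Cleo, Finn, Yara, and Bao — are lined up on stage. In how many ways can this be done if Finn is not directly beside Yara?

Of the 6! = 720 arrangements, those with Finn and Yara adjacent number 2 × 5! = 240 (treat the pair as a block with 2 internal orders).
So 720 − 240 = 480 arrangements keep them apart.

480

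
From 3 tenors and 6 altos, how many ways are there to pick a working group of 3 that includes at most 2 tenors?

83

Split by how many tenors are chosen (0 through 2).
Sum: C(3,0)·C(6,3) + C(3,1)·C(6,2) + C(3,2)·C(6,1) = 20 + 45 + 18 = 83.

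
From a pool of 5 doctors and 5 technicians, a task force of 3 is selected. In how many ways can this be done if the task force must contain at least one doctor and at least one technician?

100

With no constraint there are C(10,3) = 120 possible selections.
Selections missing a whole group: no doctors → C(5,3) = 10; no technicians → C(5,3) = 10.
Both groups omitted at once is impossible, so 120 − 20 = 100.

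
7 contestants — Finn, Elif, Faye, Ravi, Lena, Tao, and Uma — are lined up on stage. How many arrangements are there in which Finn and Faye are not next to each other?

Of the 7! = 5040 arrangements, those with Finn and Faye adjacent number 2 × 6! = 1440 (treat the pair as a block with 2 internal orders).
So 5040 − 1440 = 3600 arrangements keep them apart.

3600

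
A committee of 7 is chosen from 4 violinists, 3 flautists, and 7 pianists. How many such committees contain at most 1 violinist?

Split by how many violinists are chosen (0 through 1).
Sum: C(4,0)·C(10,7) + C(4,1)·C(10,6) = 120 + 840 = 960.

960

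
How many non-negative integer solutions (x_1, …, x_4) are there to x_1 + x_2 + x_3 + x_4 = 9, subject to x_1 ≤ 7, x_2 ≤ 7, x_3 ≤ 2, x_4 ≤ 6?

118

Without the upper bounds there are C(12,3) = 220 ways to split 9 among 4 variables.
Subtract solutions that violate a single cap (substitute x_i' = x_i − (cap_i+1)): x_1 ≥ 8 gives C(4,3) = 4; x_2 ≥ 8 gives C(4,3) = 4; x_3 ≥ 3 gives C(9,3) = 84; x_4 ≥ 7 gives C(5,3) = 10. Together 102.
No two caps can be exceeded simultaneously, so the pair terms are all 0.
By inclusion–exclusion the count is 220 − 102 + 0 = 118.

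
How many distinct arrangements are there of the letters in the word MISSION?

MISSION has 7 letters with I appearing twice and S appearing twice.
Dividing 7! = 5040 by 2!·2! = 4 for the repeated letters gives 1260.

1260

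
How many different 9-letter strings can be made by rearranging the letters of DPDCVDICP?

Letter multiplicities in DPDCVDICP: C×2, D×3, I×1, P×2, V×1.
The number of distinct arrangements is 9!/(3!·2!·2!) = 362880/24 = 15120.

15120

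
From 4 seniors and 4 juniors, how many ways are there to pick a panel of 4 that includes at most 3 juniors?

Split by how many juniors are chosen (0 through 3).
Sum: C(4,0)·C(4,4) + C(4,1)·C(4,3) + C(4,2)·C(4,2) + C(4,3)·C(4,1) = 1 + 16 + 36 + 16 = 69.

69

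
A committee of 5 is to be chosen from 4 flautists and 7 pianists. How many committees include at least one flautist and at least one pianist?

441

Unrestricted: C(11,5) = 462 ways to pick any 5 of the 11.
Selections missing a whole group: no flautists → C(7,5) = 21; no pianists → C(4,5) = 0.
Both groups omitted at once is impossible, so 462 − 21 = 441.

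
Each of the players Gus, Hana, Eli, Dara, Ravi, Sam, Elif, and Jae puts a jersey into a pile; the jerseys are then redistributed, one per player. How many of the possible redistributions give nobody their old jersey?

This is the derangement count D_8: permutations of 8 items with no fixed point.
By inclusion–exclusion this is Σ_{j=0}^{8} (−1)^j C(8,j)·(8−j)!.
Computing: 40320 − 40320 + 20160 − 6720 + 1680 − 336 + 56 − 8 + 1 = 14833.

14833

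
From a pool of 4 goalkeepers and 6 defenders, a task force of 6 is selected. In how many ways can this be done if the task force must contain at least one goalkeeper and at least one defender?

209

With no constraint there are C(10,6) = 210 possible selections.
Selections missing a whole group: no goalkeepers → C(6,6) = 1; no defenders → C(4,6) = 0.
Both groups omitted at once is impossible, so 210 − 1 = 209.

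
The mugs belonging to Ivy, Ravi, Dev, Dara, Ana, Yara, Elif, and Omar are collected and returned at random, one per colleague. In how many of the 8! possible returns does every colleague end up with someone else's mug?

Count assignments avoiding every fixed point. For any j of the 8 colleagues fixed to their own mug, the other 8−j can be arranged in (8−j)! ways.
By inclusion–exclusion this is Σ_{j=0}^{8} (−1)^j C(8,j)·(8−j)!.
Computing: 40320 − 40320 + 20160 − 6720 + 1680 − 336 + 56 − 8 + 1 = 14833.

14833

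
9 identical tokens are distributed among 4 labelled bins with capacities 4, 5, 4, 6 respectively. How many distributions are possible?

By stars and bars, unrestricted non-negative solutions to x_1+…+x_4 = 9 number C(9+3,3) = 220.
Subtract solutions that violate a single cap (substitute x_i' = x_i − (cap_i+1)): x_1 ≥ 5 gives C(7,3) = 35; x_2 ≥ 6 gives C(6,3) = 20; x_3 ≥ 5 gives C(7,3) = 35; x_4 ≥ 7 gives C(5,3) = 10. Together 100.
No two caps can be exceeded simultaneously, so the pair terms are all 0.
By inclusion–exclusion the count is 220 − 100 + 0 = 120.

120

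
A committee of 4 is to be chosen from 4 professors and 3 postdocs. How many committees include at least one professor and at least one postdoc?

With no constraint there are C(7,4) = 35 possible selections.
Selections missing a whole group: no professors → C(3,4) = 0; no postdocs → C(4,4) = 1.
Both groups omitted at once is impossible, so 35 − 1 = 34.

34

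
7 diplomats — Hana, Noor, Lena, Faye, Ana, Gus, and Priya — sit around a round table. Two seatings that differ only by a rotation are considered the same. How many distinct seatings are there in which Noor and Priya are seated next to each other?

Glue Noor and Priya into a block (2 internal orders). Seating 6 units around a circle gives (5)! arrangements.
So 2 × (5)! = 2 × 120 = 240.

240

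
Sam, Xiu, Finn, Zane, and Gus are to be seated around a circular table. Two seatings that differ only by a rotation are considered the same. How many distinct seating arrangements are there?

24

Fix one person's seat to break rotational symmetry; the remaining 4 people can be arranged in (4)! = 24 ways.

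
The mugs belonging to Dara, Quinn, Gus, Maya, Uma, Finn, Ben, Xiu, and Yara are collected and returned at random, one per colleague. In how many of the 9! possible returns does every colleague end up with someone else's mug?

This is the derangement count D_9: permutations of 9 items with no fixed point.
By inclusion–exclusion this is Σ_{j=0}^{9} (−1)^j C(9,j)·(9−j)!.
Computing: 362880 − 362880 + 181440 − 60480 + 15120 − 3024 + 504 − 72 + 9 − 1 = 133496.

133496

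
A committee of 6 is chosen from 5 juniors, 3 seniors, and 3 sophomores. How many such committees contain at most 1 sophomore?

196

Split by how many sophomores are chosen (0 through 1).
Sum: C(3,0)·C(8,6) + C(3,1)·C(8,5) = 28 + 168 = 196.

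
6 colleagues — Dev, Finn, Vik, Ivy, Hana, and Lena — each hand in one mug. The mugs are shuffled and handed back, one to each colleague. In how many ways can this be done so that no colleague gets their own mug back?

265

This is the derangement count D_6: permutations of 6 items with no fixed point.
By inclusion–exclusion this is Σ_{j=0}^{6} (−1)^j C(6,j)·(6−j)!.
Computing: 720 − 720 + 360 − 120 + 30 − 6 + 1 = 265.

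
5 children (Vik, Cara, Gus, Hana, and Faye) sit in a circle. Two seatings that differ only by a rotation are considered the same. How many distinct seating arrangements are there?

Fix one person's seat to break rotational symmetry; the remaining 4 people can be arranged in (4)! = 24 ways.

24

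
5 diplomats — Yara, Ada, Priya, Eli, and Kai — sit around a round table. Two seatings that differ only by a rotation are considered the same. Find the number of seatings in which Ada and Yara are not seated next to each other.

All circular seatings of 5 people number (4)! = 24.
Seatings with Ada beside Yara: treat them as a block with 2 internal orders, giving 2 × (3)! = 12.
Subtracting, 24 − 12 = 12.

12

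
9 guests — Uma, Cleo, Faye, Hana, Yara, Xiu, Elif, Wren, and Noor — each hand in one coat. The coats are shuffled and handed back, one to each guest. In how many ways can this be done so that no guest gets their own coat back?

133496

Count assignments avoiding every fixed point. For any j of the 9 guests fixed to their own coat, the other 9−j can be arranged in (9−j)! ways.
By inclusion–exclusion this is Σ_{j=0}^{9} (−1)^j C(9,j)·(9−j)!.
Computing: 362880 − 362880 + 181440 − 60480 + 15120 − 3024 + 504 − 72 + 9 − 1 = 133496.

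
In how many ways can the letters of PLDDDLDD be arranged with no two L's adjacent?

There are 8!/(5!·2!) = 168 arrangements of PLDDDLDD in total.
Arrangements with the L's together: treat LL as one letter, giving (7)!/(5!) = 42.
Hence 168 − 42 = 126.

126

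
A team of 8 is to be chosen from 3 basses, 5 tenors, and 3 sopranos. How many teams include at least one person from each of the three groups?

163

Total 8-person selections from all 11: C(11,8) = 165.
Subtract selections that omit an entire group: no basses → C(8,8) = 1; no tenors → C(6,8) = 0; no sopranos → C(8,8) = 1.
Add back selections omitting two groups (i.e. drawn from a single group): C(3,8) + C(5,8) + C(3,8) = 0.
By inclusion–exclusion: 165 − 2 + 0 = 163.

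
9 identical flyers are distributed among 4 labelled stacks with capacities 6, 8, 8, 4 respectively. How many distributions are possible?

173

Without the upper bounds there are C(12,3) = 220 ways to split 9 among 4 stacks.
Subtract solutions that violate a single cap (substitute x_i' = x_i − (cap_i+1)): x_1 ≥ 7 gives C(5,3) = 10; x_2 ≥ 9 gives C(3,3) = 1; x_3 ≥ 9 gives C(3,3) = 1; x_4 ≥ 5 gives C(7,3) = 35. Together 47.
No two caps can be exceeded simultaneously, so the pair terms are all 0.
By inclusion–exclusion the count is 220 − 47 + 0 = 173.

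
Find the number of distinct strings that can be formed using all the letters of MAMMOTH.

840

MAMMOTH has 7 letters with M appearing 3 times.
The number of distinct arrangements is 7!/(3!) = 5040/6 = 840.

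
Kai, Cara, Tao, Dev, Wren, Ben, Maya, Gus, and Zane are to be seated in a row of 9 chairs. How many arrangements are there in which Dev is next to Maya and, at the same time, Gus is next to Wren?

Treat {Dev,Maya} as one block (2 orders) and {Gus,Wren} as another (2 orders).
That leaves 7 units to arrange: 2 × 2 × 7! = 4 × 5040 = 20160.

20160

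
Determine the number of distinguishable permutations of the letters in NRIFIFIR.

1680

Letter multiplicities in NRIFIFIR: F×2, I×3, N×1, R×2.
The number of distinct arrangements is 8!/(3!·2!·2!) = 40320/24 = 1680.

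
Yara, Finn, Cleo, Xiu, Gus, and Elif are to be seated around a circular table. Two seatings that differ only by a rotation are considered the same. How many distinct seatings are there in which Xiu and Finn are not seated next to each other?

72

Without the restriction there are (5)! = 120 seatings.
Seatings with Xiu beside Finn: treat them as a block with 2 internal orders, giving 2 × (4)! = 48.
Subtracting, 120 − 48 = 72.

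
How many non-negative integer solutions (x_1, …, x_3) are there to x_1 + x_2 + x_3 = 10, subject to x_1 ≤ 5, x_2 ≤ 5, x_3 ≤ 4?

Without the upper bounds there are C(12,2) = 66 ways to split 10 among 3 variables.
Subtract solutions that violate a single cap (substitute x_i' = x_i − (cap_i+1)): x_1 ≥ 6 gives C(6,2) = 15; x_2 ≥ 6 gives C(6,2) = 15; x_3 ≥ 5 gives C(7,2) = 21. Together 51.
No two caps can be exceeded simultaneously, so the pair terms are all 0.
By inclusion–exclusion the count is 66 − 51 + 0 = 15.

15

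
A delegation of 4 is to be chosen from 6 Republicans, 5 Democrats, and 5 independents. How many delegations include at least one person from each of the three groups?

975

Total 4-person selections from all 16: C(16,4) = 1820.
Selections missing a whole group: no Republicans → C(10,4) = 210; no Democrats → C(11,4) = 330; no independents → C(11,4) = 330.
Add back selections omitting two groups (i.e. drawn from a single group): C(6,4) + C(5,4) + C(5,4) = 25.
By inclusion–exclusion: 1820 − 870 + 25 = 975.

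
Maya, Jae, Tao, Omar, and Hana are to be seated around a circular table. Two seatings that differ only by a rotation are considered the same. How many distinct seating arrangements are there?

Around a circle, 5 distinct people have 5!/5 = (4)! = 24 rotationally distinct seatings.

24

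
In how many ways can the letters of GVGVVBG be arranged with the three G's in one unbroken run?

Treat the 3 copies of G as a single block. The multiset to arrange is then {GGG, B, V, V, V}, 5 items in all.
That gives (5)!/(3!) = 20 arrangements.

20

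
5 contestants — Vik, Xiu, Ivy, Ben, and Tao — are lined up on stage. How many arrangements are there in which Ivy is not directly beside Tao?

There are 5! = 120 arrangements in all. If Ivy and Tao are adjacent, merging them into one block gives 2·(4)! = 48 arrangements.
So 120 − 48 = 72 arrangements keep them apart.

72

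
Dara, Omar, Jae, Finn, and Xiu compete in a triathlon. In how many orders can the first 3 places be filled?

60

There are 5 choices for 1st place, 4 for 2nd, and 3 for 3rd.
That gives 5 × 4 × 3 = 60.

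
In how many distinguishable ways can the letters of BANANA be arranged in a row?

Letter multiplicities in BANANA: A×3, B×1, N×2.
The number of distinct arrangements is 6!/(3!·2!) = 720/12 = 60.

60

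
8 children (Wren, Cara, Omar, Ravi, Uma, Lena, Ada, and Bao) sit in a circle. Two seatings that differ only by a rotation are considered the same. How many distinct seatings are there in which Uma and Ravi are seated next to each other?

1440

Glue Uma and Ravi into a block (2 internal orders). Seating 7 units around a circle gives (6)! arrangements.
So 2 × (6)! = 2 × 720 = 1440.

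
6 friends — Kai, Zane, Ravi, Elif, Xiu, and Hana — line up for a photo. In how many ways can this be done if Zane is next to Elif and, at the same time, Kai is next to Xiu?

96

Treat {Zane,Elif} as one block (2 orders) and {Kai,Xiu} as another (2 orders).
That leaves 4 units to arrange: 2 × 2 × 4! = 4 × 24 = 96.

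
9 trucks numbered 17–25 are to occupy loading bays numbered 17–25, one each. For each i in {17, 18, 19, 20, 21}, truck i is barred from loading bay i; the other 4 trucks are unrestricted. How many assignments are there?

205056

Let Aᵢ (for 17 ≤ i ≤ 21) be the placements that put truck i in its forbidden loading bay. Any j of these fix j positions, leaving (9−j)! ways to fill the rest, and there are C(5,j) ways to pick which j.
By inclusion–exclusion, the number of valid placements is Σ_{j=0}^{5} (−1)^j C(5,j)·(9−j)!.
Computing: 362880 − 201600 + 50400 − 7200 + 600 − 24 = 205056.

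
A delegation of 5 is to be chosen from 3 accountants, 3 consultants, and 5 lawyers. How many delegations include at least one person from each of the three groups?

345

Total 5-person selections from all 11: C(11,5) = 462.
Subtract selections that omit an entire group: no accountants → C(8,5) = 56; no consultants → C(8,5) = 56; no lawyers → C(6,5) = 6.
Add back selections omitting two groups (i.e. drawn from a single group): C(3,5) + C(3,5) + C(5,5) = 1.
By inclusion–exclusion: 462 − 118 + 1 = 345.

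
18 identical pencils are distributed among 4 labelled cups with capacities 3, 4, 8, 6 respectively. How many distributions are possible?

20

Without the upper bounds there are C(21,3) = 1330 ways to split 18 among 4 cups.
Subtract solutions that violate a single cap (substitute x_i' = x_i − (cap_i+1)): x_1 ≥ 4 gives C(17,3) = 680; x_2 ≥ 5 gives C(16,3) = 560; x_3 ≥ 9 gives C(12,3) = 220; x_4 ≥ 7 gives C(14,3) = 364. Together 1824.
Add back pairs where two caps are both exceeded: 220 + 56 + 120 + 35 + 84 + 10 = 525.
Subtract triples: 1 + 10 + 0 + 0 = 11.
By inclusion–exclusion the count is 1330 − 1824 + 525 − 11 = 20.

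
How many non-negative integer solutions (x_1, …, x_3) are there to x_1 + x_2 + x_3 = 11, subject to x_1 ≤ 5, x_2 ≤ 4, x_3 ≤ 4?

Ignoring the caps, the number of non-negative solutions to x_1+…+x_3 = 11 is C(13,2) = 78.
Subtract solutions that violate a single cap (substitute x_i' = x_i − (cap_i+1)): x_1 ≥ 6 gives C(7,2) = 21; x_2 ≥ 5 gives C(8,2) = 28; x_3 ≥ 5 gives C(8,2) = 28. Together 77.
Add back pairs where two caps are both exceeded: 1 + 1 + 3 = 5.
By inclusion–exclusion the count is 78 − 77 + 5 = 6.

6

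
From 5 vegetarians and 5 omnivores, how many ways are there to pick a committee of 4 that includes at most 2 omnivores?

155

Split by how many omnivores are chosen (0 through 2).
Sum: C(5,0)·C(5,4) + C(5,1)·C(5,3) + C(5,2)·C(5,2) = 5 + 50 + 100 = 155.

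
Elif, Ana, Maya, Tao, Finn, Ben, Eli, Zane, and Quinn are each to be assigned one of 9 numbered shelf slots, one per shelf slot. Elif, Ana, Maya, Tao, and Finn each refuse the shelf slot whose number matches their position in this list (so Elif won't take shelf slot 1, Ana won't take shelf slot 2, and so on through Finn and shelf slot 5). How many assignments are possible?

205056

Let Aᵢ (for 1 ≤ i ≤ 5) be the placements that put person i in their forbidden shelf slot. Any j of these fix j positions, leaving (9−j)! ways to fill the rest, and there are C(5,j) ways to pick which j.
By inclusion–exclusion, the number of valid placements is Σ_{j=0}^{5} (−1)^j C(5,j)·(9−j)!.
Computing: 362880 − 201600 + 50400 − 7200 + 600 − 24 = 205056.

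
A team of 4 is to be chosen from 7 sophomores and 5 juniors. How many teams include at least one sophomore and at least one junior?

455

Unrestricted: C(12,4) = 495 ways to pick any 4 of the 12.
Subtract selections that omit an entire group: no sophomores → C(5,4) = 5; no juniors → C(7,4) = 35.
Both groups omitted at once is impossible, so 495 − 40 = 455.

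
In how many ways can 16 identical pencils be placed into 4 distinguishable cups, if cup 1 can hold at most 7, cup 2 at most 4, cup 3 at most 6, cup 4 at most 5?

Without the upper bounds there are C(19,3) = 969 ways to split 16 among 4 cups.
Subtract solutions that violate a single cap (substitute x_i' = x_i − (cap_i+1)): x_1 ≥ 8 gives C(11,3) = 165; x_2 ≥ 5 gives C(14,3) = 364; x_3 ≥ 7 gives C(12,3) = 220; x_4 ≥ 6 gives C(13,3) = 286. Together 1035.
Add back pairs where two caps are both exceeded: 20 + 4 + 10 + 35 + 56 + 20 = 145.
By inclusion–exclusion the count is 969 − 1035 + 145 = 79.

79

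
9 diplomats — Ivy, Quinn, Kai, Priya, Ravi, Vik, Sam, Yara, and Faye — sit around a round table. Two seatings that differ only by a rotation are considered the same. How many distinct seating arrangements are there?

Seat Ivy anywhere (absorbing the rotational symmetry), then permute the other 8: (8)! = 40320.

40320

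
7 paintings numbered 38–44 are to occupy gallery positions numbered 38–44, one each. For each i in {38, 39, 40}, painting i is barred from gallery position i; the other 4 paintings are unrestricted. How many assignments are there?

3216

Let Aᵢ (for i ∈ {38, 39, 40}) be the placements that put painting i in its forbidden gallery position. Any j of these fix j positions, leaving (7−j)! ways to fill the rest, and there are C(3,j) ways to pick which j.
By inclusion–exclusion, the number of valid placements is Σ_{j=0}^{3} (−1)^j C(3,j)·(7−j)!.
Computing: 5040 − 2160 + 360 − 24 = 3216.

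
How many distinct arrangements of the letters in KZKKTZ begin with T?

10

Fix T in the first position and arrange the remaining 5 letters.
Those 5 letters have K appearing 3 times and Z appearing twice, giving (5)!/(3!·2!) = 10.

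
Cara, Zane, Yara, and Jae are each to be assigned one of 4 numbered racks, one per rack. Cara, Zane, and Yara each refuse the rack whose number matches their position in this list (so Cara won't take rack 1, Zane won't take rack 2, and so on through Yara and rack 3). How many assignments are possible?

11

Let Aᵢ (for i ∈ {1, 2, 3}) be the placements that put person i in their forbidden rack. Any j of these fix j positions, leaving (4−j)! ways to fill the rest, and there are C(3,j) ways to pick which j.
By inclusion–exclusion, the number of valid placements is Σ_{j=0}^{3} (−1)^j C(3,j)·(4−j)!.
Computing: 24 − 18 + 6 − 1 = 11.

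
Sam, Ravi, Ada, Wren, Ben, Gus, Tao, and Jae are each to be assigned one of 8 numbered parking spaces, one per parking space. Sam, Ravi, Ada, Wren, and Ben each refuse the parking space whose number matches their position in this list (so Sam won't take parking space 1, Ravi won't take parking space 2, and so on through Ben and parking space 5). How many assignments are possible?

21234

Let Aᵢ (for 1 ≤ i ≤ 5) be the placements that put person i in their forbidden parking space. Any j of these fix j positions, leaving (8−j)! ways to fill the rest, and there are C(5,j) ways to pick which j.
By inclusion–exclusion, the number of valid placements is Σ_{j=0}^{5} (−1)^j C(5,j)·(8−j)!.
Computing: 40320 − 25200 + 7200 − 1200 + 120 − 6 = 21234.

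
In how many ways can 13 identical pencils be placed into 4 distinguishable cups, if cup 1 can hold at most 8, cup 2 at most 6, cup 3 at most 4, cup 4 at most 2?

74

Without the upper bounds there are C(16,3) = 560 ways to split 13 among 4 cups.
Subtract solutions that violate a single cap (substitute x_i' = x_i − (cap_i+1)): x_1 ≥ 9 gives C(7,3) = 35; x_2 ≥ 7 gives C(9,3) = 84; x_3 ≥ 5 gives C(11,3) = 165; x_4 ≥ 3 gives C(13,3) = 286. Together 570.
Add back pairs where two caps are both exceeded: 0 + 0 + 4 + 4 + 20 + 56 = 84.
By inclusion–exclusion the count is 560 − 570 + 84 = 74.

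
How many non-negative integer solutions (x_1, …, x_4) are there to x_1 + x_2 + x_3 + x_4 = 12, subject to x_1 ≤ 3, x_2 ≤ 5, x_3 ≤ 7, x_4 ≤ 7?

148

Ignoring the caps, the number of non-negative solutions to x_1+…+x_4 = 12 is C(15,3) = 455.
Subtract solutions that violate a single cap (substitute x_i' = x_i − (cap_i+1)): x_1 ≥ 4 gives C(11,3) = 165; x_2 ≥ 6 gives C(9,3) = 84; x_3 ≥ 8 gives C(7,3) = 35; x_4 ≥ 8 gives C(7,3) = 35. Together 319.
Add back pairs where two caps are both exceeded: 10 + 1 + 1 + 0 + 0 + 0 = 12.
By inclusion–exclusion the count is 455 − 319 + 12 = 148.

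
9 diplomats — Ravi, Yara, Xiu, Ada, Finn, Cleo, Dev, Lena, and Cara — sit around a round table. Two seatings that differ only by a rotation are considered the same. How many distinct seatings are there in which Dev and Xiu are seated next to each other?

10080

Treat {Dev, Xiu} as one unit (2 internal orders) and seat the resulting 8 units around the table: (7)! circular arrangements.
So 2 × (7)! = 2 × 5040 = 10080.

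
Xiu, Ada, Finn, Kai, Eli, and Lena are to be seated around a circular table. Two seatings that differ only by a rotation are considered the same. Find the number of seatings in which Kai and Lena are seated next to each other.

48

Treat {Kai, Lena} as one unit (2 internal orders) and seat the resulting 5 units around the table: (4)! circular arrangements.
So 2 × (4)! = 2 × 24 = 48.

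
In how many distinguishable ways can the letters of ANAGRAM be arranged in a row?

840

The 7 letters of ANAGRAM have repeats: A appearing 3 times.
So there are 7! / (3!) = 840 distinguishable arrangements.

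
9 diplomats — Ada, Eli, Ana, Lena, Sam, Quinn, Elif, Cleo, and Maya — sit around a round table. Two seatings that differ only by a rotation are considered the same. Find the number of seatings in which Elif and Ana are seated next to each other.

Treat {Elif, Ana} as one unit (2 internal orders) and seat the resulting 8 units around the table: (7)! circular arrangements.
So 2 × (7)! = 2 × 5040 = 10080.

10080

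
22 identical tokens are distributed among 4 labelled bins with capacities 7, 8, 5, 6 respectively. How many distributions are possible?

By stars and bars, unrestricted non-negative solutions to x_1+…+x_4 = 22 number C(22+3,3) = 2300.
Subtract solutions that violate a single cap (substitute x_i' = x_i − (cap_i+1)): x_1 ≥ 8 gives C(17,3) = 680; x_2 ≥ 9 gives C(16,3) = 560; x_3 ≥ 6 gives C(19,3) = 969; x_4 ≥ 7 gives C(18,3) = 816. Together 3025.
Add back pairs where two caps are both exceeded: 56 + 165 + 120 + 120 + 84 + 220 = 765.
Subtract triples: 0 + 0 + 4 + 1 = 5.
By inclusion–exclusion the count is 2300 − 3025 + 765 − 5 = 35.

35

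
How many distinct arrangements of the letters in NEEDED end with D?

20

Fix D in the last position and arrange the remaining 5 letters.
Those 5 letters have E appearing 3 times, giving (5)!/(3!) = 20.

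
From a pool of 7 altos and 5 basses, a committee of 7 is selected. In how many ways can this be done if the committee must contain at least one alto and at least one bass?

791

With no constraint there are C(12,7) = 792 possible selections.
Subtract selections that omit an entire group: no altos → C(5,7) = 0; no basses → C(7,7) = 1.
Both groups omitted at once is impossible, so 792 − 1 = 791.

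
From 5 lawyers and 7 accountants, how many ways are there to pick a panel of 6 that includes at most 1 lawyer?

Split by how many lawyers are chosen (0 through 1).
Sum: C(5,0)·C(7,6) + C(5,1)·C(7,5) = 7 + 105 = 112.

112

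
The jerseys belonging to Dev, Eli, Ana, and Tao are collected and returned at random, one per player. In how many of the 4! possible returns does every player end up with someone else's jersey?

Let Aᵢ be the assignments in which player i gets their old jersey. We want the size of the complement of A₁∪…∪A_4.
By inclusion–exclusion this is Σ_{j=0}^{4} (−1)^j C(4,j)·(4−j)!.
Computing: 24 − 24 + 12 − 4 + 1 = 9.

9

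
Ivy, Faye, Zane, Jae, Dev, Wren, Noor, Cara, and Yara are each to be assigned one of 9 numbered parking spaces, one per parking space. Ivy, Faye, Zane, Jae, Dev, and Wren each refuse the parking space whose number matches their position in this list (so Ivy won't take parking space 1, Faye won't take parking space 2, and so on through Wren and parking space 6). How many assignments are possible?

Let Aᵢ (for 1 ≤ i ≤ 6) be the placements that put person i in their forbidden parking space. Any j of these fix j positions, leaving (9−j)! ways to fill the rest, and there are C(6,j) ways to pick which j.
By inclusion–exclusion, the number of valid placements is Σ_{j=0}^{6} (−1)^j C(6,j)·(9−j)!.
Computing: 362880 − 241920 + 75600 − 14400 + 1800 − 144 + 6 = 183822.

183822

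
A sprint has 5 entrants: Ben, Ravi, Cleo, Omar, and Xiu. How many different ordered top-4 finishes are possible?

There are 5 choices for 1st place, 4 for 2nd, and so on down to 2 for position 4.
That gives 5 × 4 × 3 × 2 = 120.

120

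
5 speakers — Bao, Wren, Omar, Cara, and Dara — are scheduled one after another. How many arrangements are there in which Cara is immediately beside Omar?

48

Glue Cara and Omar into one block (2 internal orders), leaving 4 units to arrange in a row.
That gives 2 × 4! = 2 × 24 = 48.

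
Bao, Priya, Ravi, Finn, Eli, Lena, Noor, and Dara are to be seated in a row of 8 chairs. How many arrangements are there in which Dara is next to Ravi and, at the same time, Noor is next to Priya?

2880

Treat {Dara,Ravi} as one block (2 orders) and {Noor,Priya} as another (2 orders).
That leaves 6 units to arrange: 2 × 2 × 6! = 4 × 720 = 2880.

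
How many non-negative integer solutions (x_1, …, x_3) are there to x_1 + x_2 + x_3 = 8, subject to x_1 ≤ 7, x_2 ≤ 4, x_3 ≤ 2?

By stars and bars, unrestricted non-negative solutions to x_1+…+x_3 = 8 number C(8+2,2) = 45.
Subtract solutions that violate a single cap (substitute x_i' = x_i − (cap_i+1)): x_1 ≥ 8 gives C(2,2) = 1; x_2 ≥ 5 gives C(5,2) = 10; x_3 ≥ 3 gives C(7,2) = 21. Together 32.
Add back pairs where two caps are both exceeded: 0 + 0 + 1 = 1.
By inclusion–exclusion the count is 45 − 32 + 1 = 14.

14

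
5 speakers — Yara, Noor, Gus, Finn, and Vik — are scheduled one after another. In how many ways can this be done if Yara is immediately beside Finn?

Place the 3 others and the Yara-Finn pair as 4 objects in a line; the pair has 2 internal arrangements.
That gives 2 × 4! = 2 × 24 = 48.

48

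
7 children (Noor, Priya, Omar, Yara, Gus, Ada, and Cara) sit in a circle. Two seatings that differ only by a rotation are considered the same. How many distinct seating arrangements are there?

Fix one person's seat to break rotational symmetry; the remaining 6 people can be arranged in (6)! = 720 ways.

720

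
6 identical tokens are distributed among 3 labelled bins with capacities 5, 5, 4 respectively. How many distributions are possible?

23

Without the upper bounds there are C(8,2) = 28 ways to split 6 among 3 bins.
Subtract solutions that violate a single cap (substitute x_i' = x_i − (cap_i+1)): x_1 ≥ 6 gives C(2,2) = 1; x_2 ≥ 6 gives C(2,2) = 1; x_3 ≥ 5 gives C(3,2) = 3. Together 5.
No two caps can be exceeded simultaneously, so the pair terms are all 0.
By inclusion–exclusion the count is 28 − 5 + 0 = 23.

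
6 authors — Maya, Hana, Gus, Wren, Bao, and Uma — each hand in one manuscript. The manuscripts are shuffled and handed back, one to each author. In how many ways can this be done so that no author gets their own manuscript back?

265

Count assignments avoiding every fixed point. For any j of the 6 authors fixed to their own manuscript, the other 6−j can be arranged in (6−j)! ways.
By inclusion–exclusion this is Σ_{j=0}^{6} (−1)^j C(6,j)·(6−j)!.
Computing: 720 − 720 + 360 − 120 + 30 − 6 + 1 = 265.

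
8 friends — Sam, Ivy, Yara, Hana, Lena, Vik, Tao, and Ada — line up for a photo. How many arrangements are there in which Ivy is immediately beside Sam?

10080

Place the 6 others and the Ivy-Sam pair as 7 objects in a line; the pair has 2 internal arrangements.
So the count is 2·(7)! = 10080.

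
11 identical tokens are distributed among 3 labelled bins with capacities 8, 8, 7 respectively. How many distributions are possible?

56

Ignoring the caps, the number of non-negative solutions to x_1+…+x_3 = 11 is C(13,2) = 78.
Subtract solutions that violate a single cap (substitute x_i' = x_i − (cap_i+1)): x_1 ≥ 9 gives C(4,2) = 6; x_2 ≥ 9 gives C(4,2) = 6; x_3 ≥ 8 gives C(5,2) = 10. Together 22.
No two caps can be exceeded simultaneously, so the pair terms are all 0.
By inclusion–exclusion the count is 78 − 22 + 0 = 56.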